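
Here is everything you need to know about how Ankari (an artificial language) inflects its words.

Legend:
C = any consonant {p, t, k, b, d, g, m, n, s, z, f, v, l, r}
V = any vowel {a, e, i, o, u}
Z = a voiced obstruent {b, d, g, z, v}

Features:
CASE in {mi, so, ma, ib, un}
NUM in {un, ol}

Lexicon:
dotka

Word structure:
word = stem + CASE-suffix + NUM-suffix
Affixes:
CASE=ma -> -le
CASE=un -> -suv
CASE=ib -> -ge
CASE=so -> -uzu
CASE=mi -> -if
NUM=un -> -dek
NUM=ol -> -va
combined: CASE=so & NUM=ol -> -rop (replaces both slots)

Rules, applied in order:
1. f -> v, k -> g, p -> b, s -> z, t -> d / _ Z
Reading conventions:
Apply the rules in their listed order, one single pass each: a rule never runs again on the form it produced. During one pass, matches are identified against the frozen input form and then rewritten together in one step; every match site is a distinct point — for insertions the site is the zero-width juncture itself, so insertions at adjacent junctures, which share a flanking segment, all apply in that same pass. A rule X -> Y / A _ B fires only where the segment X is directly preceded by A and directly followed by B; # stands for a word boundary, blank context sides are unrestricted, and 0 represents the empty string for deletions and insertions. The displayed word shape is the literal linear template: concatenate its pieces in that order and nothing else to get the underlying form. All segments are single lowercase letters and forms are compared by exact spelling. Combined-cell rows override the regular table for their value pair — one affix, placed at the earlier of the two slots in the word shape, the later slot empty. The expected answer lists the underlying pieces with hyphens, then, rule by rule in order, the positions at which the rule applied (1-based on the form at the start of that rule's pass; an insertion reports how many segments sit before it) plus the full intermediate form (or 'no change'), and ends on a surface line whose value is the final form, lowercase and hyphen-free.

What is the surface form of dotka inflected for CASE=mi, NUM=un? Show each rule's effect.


underlying: dotka-if-dek
1. f -> v, k -> g, p -> b, s -> z, t -> d / _ Z: fires at position(s) 7: dotkaivdek
surface: dotkaivdek


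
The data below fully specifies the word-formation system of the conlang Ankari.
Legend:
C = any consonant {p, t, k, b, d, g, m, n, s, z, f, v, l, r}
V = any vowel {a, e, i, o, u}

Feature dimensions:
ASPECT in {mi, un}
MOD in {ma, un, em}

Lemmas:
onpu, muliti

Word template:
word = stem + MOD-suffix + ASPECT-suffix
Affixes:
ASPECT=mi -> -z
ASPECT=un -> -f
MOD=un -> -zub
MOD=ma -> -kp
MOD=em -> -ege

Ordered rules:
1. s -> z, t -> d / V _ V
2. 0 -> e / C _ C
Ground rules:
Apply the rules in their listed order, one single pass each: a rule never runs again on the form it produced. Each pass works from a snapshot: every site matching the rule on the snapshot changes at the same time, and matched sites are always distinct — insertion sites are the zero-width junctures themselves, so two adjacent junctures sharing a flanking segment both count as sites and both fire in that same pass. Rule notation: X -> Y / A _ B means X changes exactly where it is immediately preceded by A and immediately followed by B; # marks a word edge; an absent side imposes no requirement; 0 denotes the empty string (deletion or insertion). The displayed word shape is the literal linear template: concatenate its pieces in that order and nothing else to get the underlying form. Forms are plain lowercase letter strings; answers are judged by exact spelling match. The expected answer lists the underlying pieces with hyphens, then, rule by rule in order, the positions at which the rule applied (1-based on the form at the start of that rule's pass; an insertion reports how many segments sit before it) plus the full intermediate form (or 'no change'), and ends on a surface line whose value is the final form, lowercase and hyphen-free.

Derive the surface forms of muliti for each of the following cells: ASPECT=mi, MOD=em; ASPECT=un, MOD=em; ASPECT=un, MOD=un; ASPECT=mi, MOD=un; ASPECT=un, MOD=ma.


cell ASPECT=mi, MOD=em:
underlying: muliti-ege-z
1. s -> z, t -> d / V _ V: fires at position(s) 5: mulidiegez
2. 0 -> e / C _ C: no change
surface: mulidiegez

cell ASPECT=un, MOD=em:
underlying: muliti-ege-f
1. s -> z, t -> d / V _ V: fires at position(s) 5: mulidiegef
2. 0 -> e / C _ C: no change
surface: mulidiegef

cell ASPECT=un, MOD=un:
underlying: muliti-zub-f
1. s -> z, t -> d / V _ V: fires at position(s) 5: mulidizubf
2. 0 -> e / C _ C: inserts after position(s) 9: mulidizubef
surface: mulidizubef

cell ASPECT=mi, MOD=un:
underlying: muliti-zub-z
1. s -> z, t -> d / V _ V: fires at position(s) 5: mulidizubz
2. 0 -> e / C _ C: inserts after position(s) 9: mulidizubez
surface: mulidizubez

cell ASPECT=un, MOD=ma:
underlying: muliti-kp-f
1. s -> z, t -> d / V _ V: fires at position(s) 5: mulidikpf
2. 0 -> e / C _ C: inserts after position(s) 7, 8: mulidikepef
surface: mulidikepef


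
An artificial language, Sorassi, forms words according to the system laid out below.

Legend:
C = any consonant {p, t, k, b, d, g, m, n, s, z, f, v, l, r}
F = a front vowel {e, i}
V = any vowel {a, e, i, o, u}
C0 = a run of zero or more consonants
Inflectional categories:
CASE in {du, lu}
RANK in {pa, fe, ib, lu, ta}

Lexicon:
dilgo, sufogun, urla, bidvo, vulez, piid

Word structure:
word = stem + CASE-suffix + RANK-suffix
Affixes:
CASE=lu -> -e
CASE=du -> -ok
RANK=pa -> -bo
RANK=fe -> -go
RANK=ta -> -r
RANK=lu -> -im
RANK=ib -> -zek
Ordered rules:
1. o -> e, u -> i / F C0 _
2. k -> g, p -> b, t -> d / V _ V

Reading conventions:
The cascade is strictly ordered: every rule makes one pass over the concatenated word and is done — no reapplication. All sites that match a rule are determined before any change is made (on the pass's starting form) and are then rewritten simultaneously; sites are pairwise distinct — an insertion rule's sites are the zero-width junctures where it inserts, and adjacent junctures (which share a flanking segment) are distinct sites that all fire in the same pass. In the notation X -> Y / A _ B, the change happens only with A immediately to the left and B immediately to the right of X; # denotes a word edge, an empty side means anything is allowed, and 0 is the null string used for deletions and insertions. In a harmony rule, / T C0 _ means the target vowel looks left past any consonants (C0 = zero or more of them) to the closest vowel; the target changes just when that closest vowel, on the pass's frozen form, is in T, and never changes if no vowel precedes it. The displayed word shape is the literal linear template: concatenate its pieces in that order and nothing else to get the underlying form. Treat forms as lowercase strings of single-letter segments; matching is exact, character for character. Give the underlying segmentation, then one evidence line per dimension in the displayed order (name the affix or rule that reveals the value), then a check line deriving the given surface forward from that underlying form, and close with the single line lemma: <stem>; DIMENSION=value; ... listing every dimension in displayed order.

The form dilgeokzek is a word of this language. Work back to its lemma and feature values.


underlying: dilgo-ok-zek
CASE=du - signalled by the affix -ok
RANK=ib - signalled by the affix -zek
check: dilgookzek -> dilgeokzek -> dilgeokzek
lemma: dilgo; CASE=du; RANK=ib


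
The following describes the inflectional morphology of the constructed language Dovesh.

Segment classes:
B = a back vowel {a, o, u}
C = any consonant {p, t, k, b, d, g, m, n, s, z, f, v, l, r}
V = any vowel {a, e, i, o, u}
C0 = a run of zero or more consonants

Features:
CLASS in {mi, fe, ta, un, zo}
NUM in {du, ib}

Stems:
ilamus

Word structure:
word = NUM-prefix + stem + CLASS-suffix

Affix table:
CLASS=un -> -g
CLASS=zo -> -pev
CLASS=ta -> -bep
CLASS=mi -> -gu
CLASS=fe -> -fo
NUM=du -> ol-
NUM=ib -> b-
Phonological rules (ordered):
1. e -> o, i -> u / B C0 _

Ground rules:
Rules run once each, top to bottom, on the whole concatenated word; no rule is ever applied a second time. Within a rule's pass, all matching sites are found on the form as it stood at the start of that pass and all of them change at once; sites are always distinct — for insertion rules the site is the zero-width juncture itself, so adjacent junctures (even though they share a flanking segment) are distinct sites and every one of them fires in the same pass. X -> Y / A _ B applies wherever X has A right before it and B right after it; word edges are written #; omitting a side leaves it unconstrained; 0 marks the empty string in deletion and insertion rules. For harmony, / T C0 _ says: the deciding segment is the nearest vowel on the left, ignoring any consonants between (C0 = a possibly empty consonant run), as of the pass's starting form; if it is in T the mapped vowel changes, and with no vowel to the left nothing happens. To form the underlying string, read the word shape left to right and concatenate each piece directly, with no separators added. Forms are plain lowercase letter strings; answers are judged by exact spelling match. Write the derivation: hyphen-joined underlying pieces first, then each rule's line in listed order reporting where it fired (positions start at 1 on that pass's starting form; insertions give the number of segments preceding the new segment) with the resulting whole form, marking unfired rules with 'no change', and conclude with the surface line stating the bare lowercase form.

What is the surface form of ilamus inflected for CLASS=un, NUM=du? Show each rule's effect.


underlying: ol-ilamus-g
1. e -> o, i -> u / B C0 _: fires at position(s) 3: olulamusg
surface: olulamusg


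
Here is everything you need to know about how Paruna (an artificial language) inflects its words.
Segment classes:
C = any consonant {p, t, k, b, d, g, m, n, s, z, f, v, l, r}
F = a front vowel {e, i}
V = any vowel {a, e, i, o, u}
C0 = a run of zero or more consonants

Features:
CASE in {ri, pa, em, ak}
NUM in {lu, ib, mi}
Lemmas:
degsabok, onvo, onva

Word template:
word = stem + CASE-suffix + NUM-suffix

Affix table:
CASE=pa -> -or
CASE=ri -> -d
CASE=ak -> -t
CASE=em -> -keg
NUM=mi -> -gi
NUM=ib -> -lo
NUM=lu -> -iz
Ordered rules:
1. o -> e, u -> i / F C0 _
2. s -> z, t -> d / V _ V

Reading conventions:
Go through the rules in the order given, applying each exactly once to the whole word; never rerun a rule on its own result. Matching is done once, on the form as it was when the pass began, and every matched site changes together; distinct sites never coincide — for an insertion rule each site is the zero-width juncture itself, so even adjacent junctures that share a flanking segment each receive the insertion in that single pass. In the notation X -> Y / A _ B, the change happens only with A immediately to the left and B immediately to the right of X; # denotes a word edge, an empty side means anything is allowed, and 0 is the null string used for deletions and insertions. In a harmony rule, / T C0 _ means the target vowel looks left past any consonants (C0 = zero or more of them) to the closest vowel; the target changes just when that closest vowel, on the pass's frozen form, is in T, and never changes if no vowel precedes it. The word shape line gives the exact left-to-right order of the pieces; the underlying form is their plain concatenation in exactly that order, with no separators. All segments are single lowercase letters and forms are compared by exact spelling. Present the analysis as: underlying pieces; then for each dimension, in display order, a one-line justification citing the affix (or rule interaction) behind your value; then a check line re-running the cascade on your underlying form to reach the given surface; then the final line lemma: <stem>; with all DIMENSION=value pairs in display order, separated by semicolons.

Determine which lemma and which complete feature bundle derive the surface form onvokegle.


underlying: onvo-keg-lo
CASE=em - signalled by the affix -keg
NUM=ib - signalled by the affix -lo
check: onvokeglo -> onvokegle -> onvokegle
lemma: onvo; CASE=em; NUM=ib


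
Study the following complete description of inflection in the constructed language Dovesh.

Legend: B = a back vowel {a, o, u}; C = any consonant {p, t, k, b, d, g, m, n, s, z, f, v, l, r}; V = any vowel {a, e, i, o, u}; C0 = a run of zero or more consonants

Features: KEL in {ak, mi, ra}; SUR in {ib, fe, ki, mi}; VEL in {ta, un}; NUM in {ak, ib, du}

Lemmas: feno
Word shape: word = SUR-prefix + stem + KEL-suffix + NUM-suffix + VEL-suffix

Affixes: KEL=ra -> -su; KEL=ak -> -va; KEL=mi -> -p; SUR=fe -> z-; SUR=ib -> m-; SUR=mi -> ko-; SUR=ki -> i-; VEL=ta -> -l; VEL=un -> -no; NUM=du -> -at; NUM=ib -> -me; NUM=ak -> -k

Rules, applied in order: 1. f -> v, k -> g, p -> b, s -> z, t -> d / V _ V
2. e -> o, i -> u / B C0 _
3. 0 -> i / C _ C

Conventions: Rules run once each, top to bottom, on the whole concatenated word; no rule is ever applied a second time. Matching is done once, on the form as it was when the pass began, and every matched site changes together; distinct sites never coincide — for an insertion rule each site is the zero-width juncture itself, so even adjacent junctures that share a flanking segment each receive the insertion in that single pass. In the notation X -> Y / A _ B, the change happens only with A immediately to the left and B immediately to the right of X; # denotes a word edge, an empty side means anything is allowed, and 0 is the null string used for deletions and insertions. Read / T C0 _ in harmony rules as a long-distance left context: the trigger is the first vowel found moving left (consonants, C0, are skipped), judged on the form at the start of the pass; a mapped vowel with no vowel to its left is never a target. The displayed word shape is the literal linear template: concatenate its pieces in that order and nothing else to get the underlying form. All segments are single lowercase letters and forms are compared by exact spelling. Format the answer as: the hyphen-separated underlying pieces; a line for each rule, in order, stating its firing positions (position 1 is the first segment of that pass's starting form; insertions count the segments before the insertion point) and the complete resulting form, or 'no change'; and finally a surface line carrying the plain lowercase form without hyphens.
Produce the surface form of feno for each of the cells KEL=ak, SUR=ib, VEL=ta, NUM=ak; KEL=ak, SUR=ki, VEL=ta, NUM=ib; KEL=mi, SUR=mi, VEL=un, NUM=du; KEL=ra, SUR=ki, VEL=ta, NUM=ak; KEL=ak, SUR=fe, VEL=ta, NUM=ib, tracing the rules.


cell KEL=ak, SUR=ib, VEL=ta, NUM=ak:
underlying: m-feno-va-k-l
1. f -> v, k -> g, p -> b, s -> z, t -> d / V _ V: no change
2. e -> o, i -> u / B C0 _: no change
3. 0 -> i / C _ C: inserts after position(s) 1, 8: mifenovakil
surface: mifenovakil

cell KEL=ak, SUR=ki, VEL=ta, NUM=ib:
underlying: i-feno-va-me-l
1. f -> v, k -> g, p -> b, s -> z, t -> d / V _ V: fires at position(s) 2: ivenovamel
2. e -> o, i -> u / B C0 _: fires at position(s) 9: ivenovamol
3. 0 -> i / C _ C: no change
surface: ivenovamol

cell KEL=mi, SUR=mi, VEL=un, NUM=du:
underlying: ko-feno-p-at-no
1. f -> v, k -> g, p -> b, s -> z, t -> d / V _ V: fires at position(s) 3, 7: kovenobatno
2. e -> o, i -> u / B C0 _: fires at position(s) 4: kovonobatno
3. 0 -> i / C _ C: inserts after position(s) 9: kovonobatino
surface: kovonobatino

cell KEL=ra, SUR=ki, VEL=ta, NUM=ak:
underlying: i-feno-su-k-l
1. f -> v, k -> g, p -> b, s -> z, t -> d / V _ V: fires at position(s) 2, 6: ivenozukl
2. e -> o, i -> u / B C0 _: no change
3. 0 -> i / C _ C: inserts after position(s) 8: ivenozukil
surface: ivenozukil

cell KEL=ak, SUR=fe, VEL=ta, NUM=ib:
underlying: z-feno-va-me-l
1. f -> v, k -> g, p -> b, s -> z, t -> d / V _ V: no change
2. e -> o, i -> u / B C0 _: fires at position(s) 9: zfenovamol
3. 0 -> i / C _ C: inserts after position(s) 1: zifenovamol
surface: zifenovamol


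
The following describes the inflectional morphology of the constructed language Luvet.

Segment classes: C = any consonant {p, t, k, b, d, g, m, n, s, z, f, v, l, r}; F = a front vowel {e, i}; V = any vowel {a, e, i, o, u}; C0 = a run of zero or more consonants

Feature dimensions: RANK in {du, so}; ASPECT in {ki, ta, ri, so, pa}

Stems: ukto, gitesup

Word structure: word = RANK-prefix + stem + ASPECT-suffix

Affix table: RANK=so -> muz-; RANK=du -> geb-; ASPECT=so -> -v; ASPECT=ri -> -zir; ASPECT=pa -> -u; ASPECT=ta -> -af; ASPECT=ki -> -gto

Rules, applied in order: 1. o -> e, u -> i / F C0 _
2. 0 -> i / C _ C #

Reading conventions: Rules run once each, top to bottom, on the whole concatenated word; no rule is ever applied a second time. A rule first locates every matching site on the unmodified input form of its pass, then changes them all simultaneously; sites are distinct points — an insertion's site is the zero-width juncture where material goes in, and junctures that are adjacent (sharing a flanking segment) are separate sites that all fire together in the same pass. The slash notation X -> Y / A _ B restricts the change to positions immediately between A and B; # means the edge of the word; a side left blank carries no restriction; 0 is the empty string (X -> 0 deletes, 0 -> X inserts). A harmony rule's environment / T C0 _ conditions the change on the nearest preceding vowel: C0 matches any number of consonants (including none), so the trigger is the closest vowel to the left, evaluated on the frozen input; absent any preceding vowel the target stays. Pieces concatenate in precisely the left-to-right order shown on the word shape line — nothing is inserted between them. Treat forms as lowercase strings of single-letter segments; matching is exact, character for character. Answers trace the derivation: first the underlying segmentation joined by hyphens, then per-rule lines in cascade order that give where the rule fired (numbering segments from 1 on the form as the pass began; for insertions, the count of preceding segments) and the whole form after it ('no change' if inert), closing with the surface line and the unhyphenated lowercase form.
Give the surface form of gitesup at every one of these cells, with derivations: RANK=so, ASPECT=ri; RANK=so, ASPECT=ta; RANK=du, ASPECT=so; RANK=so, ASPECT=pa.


cell RANK=so, ASPECT=ri:
underlying: muz-gitesup-zir
1. o -> e, u -> i / F C0 _: fires at position(s) 9: muzgitesipzir
2. 0 -> i / C _ C #: no change
surface: muzgitesipzir

cell RANK=so, ASPECT=ta:
underlying: muz-gitesup-af
1. o -> e, u -> i / F C0 _: fires at position(s) 9: muzgitesipaf
2. 0 -> i / C _ C #: no change
surface: muzgitesipaf

cell RANK=du, ASPECT=so:
underlying: geb-gitesup-v
1. o -> e, u -> i / F C0 _: fires at position(s) 9: gebgitesipv
2. 0 -> i / C _ C #: inserts after position(s) 10: gebgitesipiv
surface: gebgitesipiv

cell RANK=so, ASPECT=pa:
underlying: muz-gitesup-u
1. o -> e, u -> i / F C0 _: fires at position(s) 9: muzgitesipu
2. 0 -> i / C _ C #: no change
surface: muzgitesipu


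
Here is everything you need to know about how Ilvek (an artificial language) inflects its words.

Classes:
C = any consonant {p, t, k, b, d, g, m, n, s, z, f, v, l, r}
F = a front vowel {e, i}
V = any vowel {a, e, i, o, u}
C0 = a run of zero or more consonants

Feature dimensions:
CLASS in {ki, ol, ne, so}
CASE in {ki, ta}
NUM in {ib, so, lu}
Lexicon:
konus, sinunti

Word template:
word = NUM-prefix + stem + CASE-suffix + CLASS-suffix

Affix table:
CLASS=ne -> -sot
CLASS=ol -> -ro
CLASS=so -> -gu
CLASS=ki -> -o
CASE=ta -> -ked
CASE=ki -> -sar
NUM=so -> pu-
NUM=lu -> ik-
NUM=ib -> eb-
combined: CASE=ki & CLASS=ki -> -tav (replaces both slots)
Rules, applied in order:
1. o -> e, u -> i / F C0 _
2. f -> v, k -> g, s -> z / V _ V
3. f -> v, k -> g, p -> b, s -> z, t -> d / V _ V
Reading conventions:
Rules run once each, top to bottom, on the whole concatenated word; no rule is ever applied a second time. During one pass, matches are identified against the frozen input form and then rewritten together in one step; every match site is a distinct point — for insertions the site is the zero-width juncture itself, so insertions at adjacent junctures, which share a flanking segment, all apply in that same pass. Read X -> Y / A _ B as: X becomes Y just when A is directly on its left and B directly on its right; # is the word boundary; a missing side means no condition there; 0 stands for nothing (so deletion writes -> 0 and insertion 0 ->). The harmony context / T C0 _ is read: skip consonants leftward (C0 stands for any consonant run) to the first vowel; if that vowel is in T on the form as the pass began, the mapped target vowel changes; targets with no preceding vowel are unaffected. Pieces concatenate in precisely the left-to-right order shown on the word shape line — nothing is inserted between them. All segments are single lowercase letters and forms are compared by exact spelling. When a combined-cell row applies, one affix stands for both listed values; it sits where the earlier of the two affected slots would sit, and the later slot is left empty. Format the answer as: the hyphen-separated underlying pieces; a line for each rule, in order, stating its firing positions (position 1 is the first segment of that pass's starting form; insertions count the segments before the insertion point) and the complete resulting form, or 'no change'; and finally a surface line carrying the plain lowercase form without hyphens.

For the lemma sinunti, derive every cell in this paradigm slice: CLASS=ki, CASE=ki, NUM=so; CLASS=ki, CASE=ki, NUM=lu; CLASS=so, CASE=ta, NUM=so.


cell CLASS=ki, CASE=ki, NUM=so:
underlying: pu-sinunti-tav
1. o -> e, u -> i / F C0 _: fires at position(s) 6: pusinintitav
2. f -> v, k -> g, s -> z / V _ V: fires at position(s) 3: puzinintitav
3. f -> v, k -> g, p -> b, s -> z, t -> d / V _ V: fires at position(s) 10: puzinintidav
surface: puzinintidav

cell CLASS=ki, CASE=ki, NUM=lu:
underlying: ik-sinunti-tav
1. o -> e, u -> i / F C0 _: fires at position(s) 6: iksinintitav
2. f -> v, k -> g, s -> z / V _ V: no change
3. f -> v, k -> g, p -> b, s -> z, t -> d / V _ V: fires at position(s) 10: iksinintidav
surface: iksinintidav

cell CLASS=so, CASE=ta, NUM=so:
underlying: pu-sinunti-ked-gu
1. o -> e, u -> i / F C0 _: fires at position(s) 6, 14: pusinintikedgi
2. f -> v, k -> g, s -> z / V _ V: fires at position(s) 3, 10: puzinintigedgi
3. f -> v, k -> g, p -> b, s -> z, t -> d / V _ V: no change
surface: puzinintigedgi


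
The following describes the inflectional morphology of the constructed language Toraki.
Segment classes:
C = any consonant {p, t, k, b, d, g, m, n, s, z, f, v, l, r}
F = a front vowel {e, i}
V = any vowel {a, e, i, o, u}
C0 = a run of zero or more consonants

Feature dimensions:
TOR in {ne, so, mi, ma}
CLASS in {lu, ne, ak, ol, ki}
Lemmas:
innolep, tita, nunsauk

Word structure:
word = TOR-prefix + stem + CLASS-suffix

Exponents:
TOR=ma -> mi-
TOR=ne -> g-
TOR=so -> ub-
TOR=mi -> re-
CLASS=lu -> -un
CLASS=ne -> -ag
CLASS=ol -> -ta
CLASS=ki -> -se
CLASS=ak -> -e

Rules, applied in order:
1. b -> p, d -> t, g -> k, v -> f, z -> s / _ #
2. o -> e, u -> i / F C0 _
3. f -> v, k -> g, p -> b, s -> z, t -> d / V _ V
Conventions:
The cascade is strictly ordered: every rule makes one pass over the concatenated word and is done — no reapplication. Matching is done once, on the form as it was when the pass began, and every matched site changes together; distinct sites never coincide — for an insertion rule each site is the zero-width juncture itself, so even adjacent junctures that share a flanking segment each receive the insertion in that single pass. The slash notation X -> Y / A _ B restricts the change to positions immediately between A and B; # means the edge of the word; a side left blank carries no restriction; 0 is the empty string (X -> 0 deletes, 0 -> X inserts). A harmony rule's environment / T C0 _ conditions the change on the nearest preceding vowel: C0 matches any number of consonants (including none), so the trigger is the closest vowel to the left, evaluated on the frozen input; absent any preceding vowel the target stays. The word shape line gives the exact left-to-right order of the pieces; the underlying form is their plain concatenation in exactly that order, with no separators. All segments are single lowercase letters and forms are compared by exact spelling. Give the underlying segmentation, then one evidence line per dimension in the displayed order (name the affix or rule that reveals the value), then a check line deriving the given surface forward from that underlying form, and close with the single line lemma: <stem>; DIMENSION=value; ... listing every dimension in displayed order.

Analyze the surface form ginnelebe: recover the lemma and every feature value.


underlying: g-innolep-e
TOR=ne - signalled by the affix g-
CLASS=ak - signalled by the affix -e
check: ginnolepe -> ginnolepe -> ginnelepe -> ginnelebe
lemma: innolep; TOR=ne; CLASS=ak


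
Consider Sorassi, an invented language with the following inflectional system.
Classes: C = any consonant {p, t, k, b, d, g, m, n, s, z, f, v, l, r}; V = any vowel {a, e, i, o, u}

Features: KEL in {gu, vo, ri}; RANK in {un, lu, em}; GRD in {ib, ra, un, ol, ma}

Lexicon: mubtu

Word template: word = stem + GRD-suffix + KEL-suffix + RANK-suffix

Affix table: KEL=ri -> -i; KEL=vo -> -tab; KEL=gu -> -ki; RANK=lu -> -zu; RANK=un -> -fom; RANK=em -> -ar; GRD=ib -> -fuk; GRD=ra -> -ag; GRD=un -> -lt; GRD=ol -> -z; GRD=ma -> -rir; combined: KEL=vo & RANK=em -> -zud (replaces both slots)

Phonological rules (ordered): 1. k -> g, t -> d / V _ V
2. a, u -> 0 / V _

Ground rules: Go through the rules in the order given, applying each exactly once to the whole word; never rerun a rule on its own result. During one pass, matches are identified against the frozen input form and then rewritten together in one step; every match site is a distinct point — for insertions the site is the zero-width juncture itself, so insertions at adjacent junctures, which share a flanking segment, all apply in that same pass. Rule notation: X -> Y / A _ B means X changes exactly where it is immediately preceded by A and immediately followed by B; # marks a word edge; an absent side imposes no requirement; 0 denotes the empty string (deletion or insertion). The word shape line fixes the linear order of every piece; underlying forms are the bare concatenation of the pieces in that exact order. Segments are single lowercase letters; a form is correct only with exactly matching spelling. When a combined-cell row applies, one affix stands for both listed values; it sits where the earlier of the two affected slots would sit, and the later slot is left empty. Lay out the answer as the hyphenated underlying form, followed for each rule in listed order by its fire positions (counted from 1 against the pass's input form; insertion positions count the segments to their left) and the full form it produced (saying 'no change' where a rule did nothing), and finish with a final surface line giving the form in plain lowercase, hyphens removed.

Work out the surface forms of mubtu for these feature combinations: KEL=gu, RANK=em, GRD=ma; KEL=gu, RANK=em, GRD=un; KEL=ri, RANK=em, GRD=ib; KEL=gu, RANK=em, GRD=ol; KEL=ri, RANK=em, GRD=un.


cell KEL=gu, RANK=em, GRD=ma:
underlying: mubtu-rir-ki-ar
1. k -> g, t -> d / V _ V: no change
2. a, u -> 0 / V _: fires at position(s) 11: mubturirkir
surface: mubturirkir

cell KEL=gu, RANK=em, GRD=un:
underlying: mubtu-lt-ki-ar
1. k -> g, t -> d / V _ V: no change
2. a, u -> 0 / V _: fires at position(s) 10: mubtultkir
surface: mubtultkir

cell KEL=ri, RANK=em, GRD=ib:
underlying: mubtu-fuk-i-ar
1. k -> g, t -> d / V _ V: fires at position(s) 8: mubtufugiar
2. a, u -> 0 / V _: fires at position(s) 10: mubtufugir
surface: mubtufugir

cell KEL=gu, RANK=em, GRD=ol:
underlying: mubtu-z-ki-ar
1. k -> g, t -> d / V _ V: no change
2. a, u -> 0 / V _: fires at position(s) 9: mubtuzkir
surface: mubtuzkir

cell KEL=ri, RANK=em, GRD=un:
underlying: mubtu-lt-i-ar
1. k -> g, t -> d / V _ V: no change
2. a, u -> 0 / V _: fires at position(s) 9: mubtultir
surface: mubtultir


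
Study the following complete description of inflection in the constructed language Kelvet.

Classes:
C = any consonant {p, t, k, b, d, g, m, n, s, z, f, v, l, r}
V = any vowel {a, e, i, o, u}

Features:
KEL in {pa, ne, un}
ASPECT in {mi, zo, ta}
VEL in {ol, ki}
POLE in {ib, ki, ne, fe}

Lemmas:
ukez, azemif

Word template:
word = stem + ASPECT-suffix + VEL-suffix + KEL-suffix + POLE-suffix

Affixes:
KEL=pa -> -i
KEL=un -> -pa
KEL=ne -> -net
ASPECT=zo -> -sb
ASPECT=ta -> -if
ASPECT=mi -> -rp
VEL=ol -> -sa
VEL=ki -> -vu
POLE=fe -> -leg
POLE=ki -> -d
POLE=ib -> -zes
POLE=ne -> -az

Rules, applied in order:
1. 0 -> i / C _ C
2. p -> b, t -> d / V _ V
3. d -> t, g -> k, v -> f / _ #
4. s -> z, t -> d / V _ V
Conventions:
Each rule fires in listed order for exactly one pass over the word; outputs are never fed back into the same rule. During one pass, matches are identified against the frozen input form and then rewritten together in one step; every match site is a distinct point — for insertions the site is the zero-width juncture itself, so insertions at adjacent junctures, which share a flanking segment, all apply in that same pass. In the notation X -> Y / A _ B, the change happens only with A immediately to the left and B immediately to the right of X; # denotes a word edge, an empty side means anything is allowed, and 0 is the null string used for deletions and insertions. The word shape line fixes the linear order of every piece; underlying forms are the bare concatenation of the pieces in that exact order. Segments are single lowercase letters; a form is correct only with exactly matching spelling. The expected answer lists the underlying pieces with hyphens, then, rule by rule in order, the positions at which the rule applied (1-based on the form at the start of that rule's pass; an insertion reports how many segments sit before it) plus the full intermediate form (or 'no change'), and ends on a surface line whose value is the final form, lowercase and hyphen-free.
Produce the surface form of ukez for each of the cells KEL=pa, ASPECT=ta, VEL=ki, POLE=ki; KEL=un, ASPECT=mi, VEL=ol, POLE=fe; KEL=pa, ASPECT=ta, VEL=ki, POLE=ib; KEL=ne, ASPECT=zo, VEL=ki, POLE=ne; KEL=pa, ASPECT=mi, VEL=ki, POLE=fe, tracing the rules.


cell KEL=pa, ASPECT=ta, VEL=ki, POLE=ki:
underlying: ukez-if-vu-i-d
1. 0 -> i / C _ C: inserts after position(s) 6: ukezifivuid
2. p -> b, t -> d / V _ V: no change
3. d -> t, g -> k, v -> f / _ #: fires at position(s) 11: ukezifivuit
4. s -> z, t -> d / V _ V: no change
surface: ukezifivuit

cell KEL=un, ASPECT=mi, VEL=ol, POLE=fe:
underlying: ukez-rp-sa-pa-leg
1. 0 -> i / C _ C: inserts after position(s) 4, 5, 6: ukeziripisapaleg
2. p -> b, t -> d / V _ V: fires at position(s) 8, 12: ukeziribisabaleg
3. d -> t, g -> k, v -> f / _ #: fires at position(s) 16: ukeziribisabalek
4. s -> z, t -> d / V _ V: fires at position(s) 10: ukeziribizabalek
surface: ukeziribizabalek

cell KEL=pa, ASPECT=ta, VEL=ki, POLE=ib:
underlying: ukez-if-vu-i-zes
1. 0 -> i / C _ C: inserts after position(s) 6: ukezifivuizes
2. p -> b, t -> d / V _ V: no change
3. d -> t, g -> k, v -> f / _ #: no change
4. s -> z, t -> d / V _ V: no change
surface: ukezifivuizes

cell KEL=ne, ASPECT=zo, VEL=ki, POLE=ne:
underlying: ukez-sb-vu-net-az
1. 0 -> i / C _ C: inserts after position(s) 4, 5, 6: ukezisibivunetaz
2. p -> b, t -> d / V _ V: fires at position(s) 14: ukezisibivunedaz
3. d -> t, g -> k, v -> f / _ #: no change
4. s -> z, t -> d / V _ V: fires at position(s) 6: ukezizibivunedaz
surface: ukezizibivunedaz

cell KEL=pa, ASPECT=mi, VEL=ki, POLE=fe:
underlying: ukez-rp-vu-i-leg
1. 0 -> i / C _ C: inserts after position(s) 4, 5, 6: ukeziripivuileg
2. p -> b, t -> d / V _ V: fires at position(s) 8: ukeziribivuileg
3. d -> t, g -> k, v -> f / _ #: fires at position(s) 15: ukeziribivuilek
4. s -> z, t -> d / V _ V: no change
surface: ukeziribivuilek


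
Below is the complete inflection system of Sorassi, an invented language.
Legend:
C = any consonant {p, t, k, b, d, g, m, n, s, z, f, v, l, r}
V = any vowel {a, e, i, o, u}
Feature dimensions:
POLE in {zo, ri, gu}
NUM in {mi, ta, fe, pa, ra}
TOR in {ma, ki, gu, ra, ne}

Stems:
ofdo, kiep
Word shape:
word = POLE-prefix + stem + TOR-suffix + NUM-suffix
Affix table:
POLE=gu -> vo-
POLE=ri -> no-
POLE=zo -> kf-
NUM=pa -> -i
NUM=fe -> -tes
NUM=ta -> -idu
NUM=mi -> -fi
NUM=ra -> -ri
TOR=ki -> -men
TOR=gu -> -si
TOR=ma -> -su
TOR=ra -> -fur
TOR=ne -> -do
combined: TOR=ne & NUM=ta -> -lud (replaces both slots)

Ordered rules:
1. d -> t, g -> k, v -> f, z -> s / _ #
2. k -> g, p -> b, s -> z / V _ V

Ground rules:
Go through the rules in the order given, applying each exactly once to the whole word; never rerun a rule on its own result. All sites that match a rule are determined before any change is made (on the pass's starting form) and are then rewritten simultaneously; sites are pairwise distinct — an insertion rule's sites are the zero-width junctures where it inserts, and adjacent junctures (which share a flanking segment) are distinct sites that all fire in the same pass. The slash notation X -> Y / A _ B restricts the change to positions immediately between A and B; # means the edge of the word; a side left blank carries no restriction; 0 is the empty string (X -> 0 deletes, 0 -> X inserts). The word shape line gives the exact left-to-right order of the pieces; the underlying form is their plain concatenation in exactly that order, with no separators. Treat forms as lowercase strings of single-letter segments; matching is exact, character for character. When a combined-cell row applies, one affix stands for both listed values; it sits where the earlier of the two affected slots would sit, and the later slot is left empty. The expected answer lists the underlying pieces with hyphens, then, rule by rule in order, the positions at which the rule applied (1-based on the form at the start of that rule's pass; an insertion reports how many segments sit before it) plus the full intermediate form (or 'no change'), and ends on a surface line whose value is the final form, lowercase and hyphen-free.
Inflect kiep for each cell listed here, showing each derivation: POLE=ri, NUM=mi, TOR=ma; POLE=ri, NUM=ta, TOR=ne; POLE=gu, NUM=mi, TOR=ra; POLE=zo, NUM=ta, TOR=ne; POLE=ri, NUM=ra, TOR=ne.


cell POLE=ri, NUM=mi, TOR=ma:
underlying: no-kiep-su-fi
1. d -> t, g -> k, v -> f, z -> s / _ #: no change
2. k -> g, p -> b, s -> z / V _ V: fires at position(s) 3: nogiepsufi
surface: nogiepsufi

cell POLE=ri, NUM=ta, TOR=ne:
underlying: no-kiep-lud
1. d -> t, g -> k, v -> f, z -> s / _ #: fires at position(s) 9: nokieplut
2. k -> g, p -> b, s -> z / V _ V: fires at position(s) 3: nogieplut
surface: nogieplut

cell POLE=gu, NUM=mi, TOR=ra:
underlying: vo-kiep-fur-fi
1. d -> t, g -> k, v -> f, z -> s / _ #: no change
2. k -> g, p -> b, s -> z / V _ V: fires at position(s) 3: vogiepfurfi
surface: vogiepfurfi

cell POLE=zo, NUM=ta, TOR=ne:
underlying: kf-kiep-lud
1. d -> t, g -> k, v -> f, z -> s / _ #: fires at position(s) 9: kfkieplut
2. k -> g, p -> b, s -> z / V _ V: no change
surface: kfkieplut

cell POLE=ri, NUM=ra, TOR=ne:
underlying: no-kiep-do-ri
1. d -> t, g -> k, v -> f, z -> s / _ #: no change
2. k -> g, p -> b, s -> z / V _ V: fires at position(s) 3: nogiepdori
surface: nogiepdori


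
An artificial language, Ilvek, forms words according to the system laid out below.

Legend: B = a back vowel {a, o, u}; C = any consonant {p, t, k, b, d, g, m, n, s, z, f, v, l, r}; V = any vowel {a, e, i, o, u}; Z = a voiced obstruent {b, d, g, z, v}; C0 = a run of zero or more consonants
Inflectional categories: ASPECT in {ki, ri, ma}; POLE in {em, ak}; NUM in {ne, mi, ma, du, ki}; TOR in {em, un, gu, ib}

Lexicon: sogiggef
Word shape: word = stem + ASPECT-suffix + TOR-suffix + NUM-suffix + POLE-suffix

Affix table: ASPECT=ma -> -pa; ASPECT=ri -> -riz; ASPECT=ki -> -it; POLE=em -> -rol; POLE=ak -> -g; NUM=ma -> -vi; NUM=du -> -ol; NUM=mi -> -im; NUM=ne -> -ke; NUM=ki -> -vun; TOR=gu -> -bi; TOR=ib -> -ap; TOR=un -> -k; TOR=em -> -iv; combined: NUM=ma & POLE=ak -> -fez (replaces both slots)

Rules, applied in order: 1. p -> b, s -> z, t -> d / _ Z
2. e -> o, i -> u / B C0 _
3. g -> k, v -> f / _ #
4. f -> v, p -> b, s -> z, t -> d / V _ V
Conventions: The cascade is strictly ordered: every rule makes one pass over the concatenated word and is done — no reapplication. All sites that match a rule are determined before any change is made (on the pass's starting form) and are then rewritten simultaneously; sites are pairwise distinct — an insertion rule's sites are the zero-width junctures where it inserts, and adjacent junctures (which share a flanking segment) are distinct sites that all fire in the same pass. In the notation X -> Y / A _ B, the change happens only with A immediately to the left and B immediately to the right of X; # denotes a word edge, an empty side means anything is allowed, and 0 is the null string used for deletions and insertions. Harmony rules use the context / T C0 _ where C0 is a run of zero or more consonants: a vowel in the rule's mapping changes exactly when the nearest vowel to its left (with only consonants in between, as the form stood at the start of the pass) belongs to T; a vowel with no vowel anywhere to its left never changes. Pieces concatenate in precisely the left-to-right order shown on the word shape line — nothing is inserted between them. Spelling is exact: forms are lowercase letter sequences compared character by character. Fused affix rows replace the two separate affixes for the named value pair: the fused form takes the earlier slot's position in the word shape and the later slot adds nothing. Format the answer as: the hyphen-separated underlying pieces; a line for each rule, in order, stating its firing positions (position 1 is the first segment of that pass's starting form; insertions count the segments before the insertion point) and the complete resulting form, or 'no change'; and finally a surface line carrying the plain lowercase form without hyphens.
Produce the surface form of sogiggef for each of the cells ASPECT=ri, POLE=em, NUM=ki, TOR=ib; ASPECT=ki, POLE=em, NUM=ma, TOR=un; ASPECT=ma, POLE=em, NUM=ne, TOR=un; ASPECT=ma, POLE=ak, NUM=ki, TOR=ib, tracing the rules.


cell ASPECT=ri, POLE=em, NUM=ki, TOR=ib:
underlying: sogiggef-riz-ap-vun-rol
1. p -> b, s -> z, t -> d / _ Z: fires at position(s) 13: sogiggefrizabvunrol
2. e -> o, i -> u / B C0 _: fires at position(s) 4: soguggefrizabvunrol
3. g -> k, v -> f / _ #: no change
4. f -> v, p -> b, s -> z, t -> d / V _ V: no change
surface: soguggefrizabvunrol

cell ASPECT=ki, POLE=em, NUM=ma, TOR=un:
underlying: sogiggef-it-k-vi-rol
1. p -> b, s -> z, t -> d / _ Z: no change
2. e -> o, i -> u / B C0 _: fires at position(s) 4: soguggefitkvirol
3. g -> k, v -> f / _ #: no change
4. f -> v, p -> b, s -> z, t -> d / V _ V: fires at position(s) 8: soguggevitkvirol
surface: soguggevitkvirol

cell ASPECT=ma, POLE=em, NUM=ne, TOR=un:
underlying: sogiggef-pa-k-ke-rol
1. p -> b, s -> z, t -> d / _ Z: no change
2. e -> o, i -> u / B C0 _: fires at position(s) 4, 13: soguggefpakkorol
3. g -> k, v -> f / _ #: no change
4. f -> v, p -> b, s -> z, t -> d / V _ V: no change
surface: soguggefpakkorol

cell ASPECT=ma, POLE=ak, NUM=ki, TOR=ib:
underlying: sogiggef-pa-ap-vun-g
1. p -> b, s -> z, t -> d / _ Z: fires at position(s) 12: sogiggefpaabvung
2. e -> o, i -> u / B C0 _: fires at position(s) 4: soguggefpaabvung
3. g -> k, v -> f / _ #: fires at position(s) 16: soguggefpaabvunk
4. f -> v, p -> b, s -> z, t -> d / V _ V: no change
surface: soguggefpaabvunk


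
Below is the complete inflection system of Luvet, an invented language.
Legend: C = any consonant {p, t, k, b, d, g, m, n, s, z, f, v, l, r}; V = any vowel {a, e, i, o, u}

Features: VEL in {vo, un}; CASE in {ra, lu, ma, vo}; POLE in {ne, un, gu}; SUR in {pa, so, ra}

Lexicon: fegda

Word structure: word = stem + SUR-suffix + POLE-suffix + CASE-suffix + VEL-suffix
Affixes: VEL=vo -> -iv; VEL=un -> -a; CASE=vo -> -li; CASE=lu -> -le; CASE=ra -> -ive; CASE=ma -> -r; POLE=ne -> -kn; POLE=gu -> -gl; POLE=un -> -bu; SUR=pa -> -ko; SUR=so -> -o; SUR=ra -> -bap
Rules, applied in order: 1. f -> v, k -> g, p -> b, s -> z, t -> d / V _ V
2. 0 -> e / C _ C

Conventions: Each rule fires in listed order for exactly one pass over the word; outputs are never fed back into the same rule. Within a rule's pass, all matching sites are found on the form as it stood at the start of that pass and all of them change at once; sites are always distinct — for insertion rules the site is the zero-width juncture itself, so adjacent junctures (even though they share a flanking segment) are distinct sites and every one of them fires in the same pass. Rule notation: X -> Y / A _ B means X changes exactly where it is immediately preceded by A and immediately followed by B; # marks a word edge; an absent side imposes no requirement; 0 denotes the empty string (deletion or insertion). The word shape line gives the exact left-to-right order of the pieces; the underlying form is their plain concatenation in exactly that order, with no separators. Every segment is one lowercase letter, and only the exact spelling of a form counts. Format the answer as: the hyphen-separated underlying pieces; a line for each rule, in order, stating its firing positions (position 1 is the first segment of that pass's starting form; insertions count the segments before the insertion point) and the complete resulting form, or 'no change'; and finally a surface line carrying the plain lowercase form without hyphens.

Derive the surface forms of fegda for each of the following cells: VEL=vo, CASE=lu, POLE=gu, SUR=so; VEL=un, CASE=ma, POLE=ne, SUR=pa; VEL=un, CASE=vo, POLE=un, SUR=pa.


cell VEL=vo, CASE=lu, POLE=gu, SUR=so:
underlying: fegda-o-gl-le-iv
1. f -> v, k -> g, p -> b, s -> z, t -> d / V _ V: no change
2. 0 -> e / C _ C: inserts after position(s) 3, 7, 8: fegedaogeleleiv
surface: fegedaogeleleiv

cell VEL=un, CASE=ma, POLE=ne, SUR=pa:
underlying: fegda-ko-kn-r-a
1. f -> v, k -> g, p -> b, s -> z, t -> d / V _ V: fires at position(s) 6: fegdagoknra
2. 0 -> e / C _ C: inserts after position(s) 3, 8, 9: fegedagokenera
surface: fegedagokenera

cell VEL=un, CASE=vo, POLE=un, SUR=pa:
underlying: fegda-ko-bu-li-a
1. f -> v, k -> g, p -> b, s -> z, t -> d / V _ V: fires at position(s) 6: fegdagobulia
2. 0 -> e / C _ C: inserts after position(s) 3: fegedagobulia
surface: fegedagobulia
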